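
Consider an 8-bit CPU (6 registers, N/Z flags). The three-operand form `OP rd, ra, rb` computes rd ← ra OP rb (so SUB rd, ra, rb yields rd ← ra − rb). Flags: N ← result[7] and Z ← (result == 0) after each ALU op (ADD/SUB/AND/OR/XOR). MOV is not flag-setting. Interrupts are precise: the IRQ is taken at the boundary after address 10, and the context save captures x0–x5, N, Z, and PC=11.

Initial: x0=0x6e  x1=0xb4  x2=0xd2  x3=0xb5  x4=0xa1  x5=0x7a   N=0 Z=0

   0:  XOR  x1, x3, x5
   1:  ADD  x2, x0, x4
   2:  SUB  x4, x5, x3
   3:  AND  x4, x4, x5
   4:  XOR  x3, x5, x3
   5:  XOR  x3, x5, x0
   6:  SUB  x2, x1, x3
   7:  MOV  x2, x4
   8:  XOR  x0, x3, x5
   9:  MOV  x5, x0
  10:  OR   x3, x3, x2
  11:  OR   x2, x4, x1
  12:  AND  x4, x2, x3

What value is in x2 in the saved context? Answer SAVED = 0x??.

SAVED = 0x40

after  0: x0=0x6e x1=0xcf x2=0xd2 x3=0xb5 x4=0xa1 x5=0x7a  N=1 Z=0
after  1: x0=0x6e x1=0xcf x2=0x0f x3=0xb5 x4=0xa1 x5=0x7a  N=0 Z=0
after  2: x0=0x6e x1=0xcf x2=0x0f x3=0xb5 x4=0xc5 x5=0x7a  N=1 Z=0
after  3: x0=0x6e x1=0xcf x2=0x0f x3=0xb5 x4=0x40 x5=0x7a  N=0 Z=0
after  4: x0=0x6e x1=0xcf x2=0x0f x3=0xcf x4=0x40 x5=0x7a  N=1 Z=0
after  5: x0=0x6e x1=0xcf x2=0x0f x3=0x14 x4=0x40 x5=0x7a  N=0 Z=0
after  6: x0=0x6e x1=0xcf x2=0xbb x3=0x14 x4=0x40 x5=0x7a  N=1 Z=0
after  7: x0=0x6e x1=0xcf x2=0x40 x3=0x14 x4=0x40 x5=0x7a  N=1 Z=0
after  8: x0=0x6e x1=0xcf x2=0x40 x3=0x14 x4=0x40 x5=0x7a  N=0 Z=0
after  9: x0=0x6e x1=0xcf x2=0x40 x3=0x14 x4=0x40 x5=0x6e  N=0 Z=0
after 10: x0=0x6e x1=0xcf x2=0x40 x3=0x54 x4=0x40 x5=0x6e  N=0 Z=0
-- IRQ taken; context saved, return-PC = 11 --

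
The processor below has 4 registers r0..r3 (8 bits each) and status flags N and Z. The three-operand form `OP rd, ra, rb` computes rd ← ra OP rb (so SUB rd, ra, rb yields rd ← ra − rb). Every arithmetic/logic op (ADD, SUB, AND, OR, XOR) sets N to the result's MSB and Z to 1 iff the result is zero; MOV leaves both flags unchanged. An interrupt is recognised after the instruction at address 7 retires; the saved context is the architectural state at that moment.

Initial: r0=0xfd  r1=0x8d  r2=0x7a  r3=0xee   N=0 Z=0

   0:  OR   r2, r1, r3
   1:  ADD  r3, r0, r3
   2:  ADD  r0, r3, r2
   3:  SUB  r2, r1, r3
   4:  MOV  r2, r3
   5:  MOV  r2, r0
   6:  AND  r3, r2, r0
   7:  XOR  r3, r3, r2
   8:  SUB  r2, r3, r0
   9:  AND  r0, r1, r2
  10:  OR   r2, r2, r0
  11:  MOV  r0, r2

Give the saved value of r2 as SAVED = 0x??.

SAVED = 0xda

after  0: r0=0xfd r1=0x8d r2=0xef r3=0xee  N=1 Z=0
after  1: r0=0xfd r1=0x8d r2=0xef r3=0xeb  N=1 Z=0
after  2: r0=0xda r1=0x8d r2=0xef r3=0xeb  N=1 Z=0
after  3: r0=0xda r1=0x8d r2=0xa2 r3=0xeb  N=1 Z=0
after  4: r0=0xda r1=0x8d r2=0xeb r3=0xeb  N=1 Z=0
after  5: r0=0xda r1=0x8d r2=0xda r3=0xeb  N=1 Z=0
after  6: r0=0xda r1=0x8d r2=0xda r3=0xda  N=1 Z=0
after  7: r0=0xda r1=0x8d r2=0xda r3=0x00  N=0 Z=1
-- IRQ taken; context saved, return-PC = 8 --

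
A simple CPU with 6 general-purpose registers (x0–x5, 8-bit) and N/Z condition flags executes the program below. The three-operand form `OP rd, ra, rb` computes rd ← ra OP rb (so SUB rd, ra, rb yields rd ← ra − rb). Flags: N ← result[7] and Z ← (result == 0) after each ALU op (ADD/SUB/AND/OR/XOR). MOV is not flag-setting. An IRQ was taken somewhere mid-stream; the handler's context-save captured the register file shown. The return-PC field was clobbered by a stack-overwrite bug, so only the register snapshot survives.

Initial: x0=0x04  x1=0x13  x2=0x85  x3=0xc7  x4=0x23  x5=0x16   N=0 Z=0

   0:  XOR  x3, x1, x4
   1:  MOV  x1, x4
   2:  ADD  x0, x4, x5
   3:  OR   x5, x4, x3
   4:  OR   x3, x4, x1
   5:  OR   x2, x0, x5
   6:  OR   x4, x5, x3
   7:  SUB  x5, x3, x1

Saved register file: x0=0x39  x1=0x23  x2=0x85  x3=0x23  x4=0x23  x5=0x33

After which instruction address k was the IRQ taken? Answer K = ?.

after  0: x0=0x04 x1=0x13 x2=0x85 x3=0x30 x4=0x23 x5=0x16  N=0 Z=0
after  1: x0=0x04 x1=0x23 x2=0x85 x3=0x30 x4=0x23 x5=0x16  N=0 Z=0
after  2: x0=0x39 x1=0x23 x2=0x85 x3=0x30 x4=0x23 x5=0x16  N=0 Z=0
after  3: x0=0x39 x1=0x23 x2=0x85 x3=0x30 x4=0x23 x5=0x33  N=0 Z=0
after  4: x0=0x39 x1=0x23 x2=0x85 x3=0x23 x4=0x23 x5=0x33  N=0 Z=0
-- IRQ taken; context saved, return-PC = 5 --

K = 4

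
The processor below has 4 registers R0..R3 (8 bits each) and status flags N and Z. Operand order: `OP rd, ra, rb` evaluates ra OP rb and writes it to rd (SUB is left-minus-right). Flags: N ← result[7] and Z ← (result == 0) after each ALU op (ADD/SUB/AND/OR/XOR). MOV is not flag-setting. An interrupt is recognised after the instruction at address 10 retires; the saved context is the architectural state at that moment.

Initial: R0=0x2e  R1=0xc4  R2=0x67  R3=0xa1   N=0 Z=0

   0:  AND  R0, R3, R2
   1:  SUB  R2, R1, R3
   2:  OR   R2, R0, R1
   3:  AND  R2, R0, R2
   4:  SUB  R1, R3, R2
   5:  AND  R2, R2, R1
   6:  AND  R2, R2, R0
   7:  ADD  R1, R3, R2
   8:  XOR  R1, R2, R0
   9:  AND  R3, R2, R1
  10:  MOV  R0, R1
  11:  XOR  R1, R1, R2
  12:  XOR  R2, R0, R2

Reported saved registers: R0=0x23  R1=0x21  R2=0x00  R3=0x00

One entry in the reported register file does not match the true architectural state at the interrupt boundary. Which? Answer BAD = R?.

after  0: R0=0x21 R1=0xc4 R2=0x67 R3=0xa1  N=0 Z=0
after  1: R0=0x21 R1=0xc4 R2=0x23 R3=0xa1  N=0 Z=0
after  2: R0=0x21 R1=0xc4 R2=0xe5 R3=0xa1  N=1 Z=0
after  3: R0=0x21 R1=0xc4 R2=0x21 R3=0xa1  N=0 Z=0
after  4: R0=0x21 R1=0x80 R2=0x21 R3=0xa1  N=1 Z=0
after  5: R0=0x21 R1=0x80 R2=0x00 R3=0xa1  N=0 Z=1
after  6: R0=0x21 R1=0x80 R2=0x00 R3=0xa1  N=0 Z=1
after  7: R0=0x21 R1=0xa1 R2=0x00 R3=0xa1  N=1 Z=0
after  8: R0=0x21 R1=0x21 R2=0x00 R3=0xa1  N=0 Z=0
after  9: R0=0x21 R1=0x21 R2=0x00 R3=0x00  N=0 Z=1
after 10: R0=0x21 R1=0x21 R2=0x00 R3=0x00  N=0 Z=1
-- IRQ taken; context saved, return-PC = 11 --
mismatch: R0: reported 0x23 vs actual 0x21

BAD = R0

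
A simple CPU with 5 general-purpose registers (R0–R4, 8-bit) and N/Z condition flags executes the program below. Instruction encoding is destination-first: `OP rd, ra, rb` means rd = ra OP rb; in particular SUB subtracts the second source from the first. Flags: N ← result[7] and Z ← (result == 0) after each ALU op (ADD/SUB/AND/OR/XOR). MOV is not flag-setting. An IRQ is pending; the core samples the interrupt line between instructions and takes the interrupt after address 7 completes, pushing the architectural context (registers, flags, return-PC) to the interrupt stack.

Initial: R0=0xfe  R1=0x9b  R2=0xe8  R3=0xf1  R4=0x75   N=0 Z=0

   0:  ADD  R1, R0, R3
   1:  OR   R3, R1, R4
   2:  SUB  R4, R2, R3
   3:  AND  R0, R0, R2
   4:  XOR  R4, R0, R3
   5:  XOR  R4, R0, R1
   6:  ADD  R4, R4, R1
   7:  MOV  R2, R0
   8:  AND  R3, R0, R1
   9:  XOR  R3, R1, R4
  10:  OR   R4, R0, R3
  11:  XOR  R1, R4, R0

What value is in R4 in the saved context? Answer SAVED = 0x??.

after  0: R0=0xfe R1=0xef R2=0xe8 R3=0xf1 R4=0x75  N=1 Z=0
after  1: R0=0xfe R1=0xef R2=0xe8 R3=0xff R4=0x75  N=1 Z=0
after  2: R0=0xfe R1=0xef R2=0xe8 R3=0xff R4=0xe9  N=1 Z=0
after  3: R0=0xe8 R1=0xef R2=0xe8 R3=0xff R4=0xe9  N=1 Z=0
after  4: R0=0xe8 R1=0xef R2=0xe8 R3=0xff R4=0x17  N=0 Z=0
after  5: R0=0xe8 R1=0xef R2=0xe8 R3=0xff R4=0x07  N=0 Z=0
after  6: R0=0xe8 R1=0xef R2=0xe8 R3=0xff R4=0xf6  N=1 Z=0
after  7: R0=0xe8 R1=0xef R2=0xe8 R3=0xff R4=0xf6  N=1 Z=0
-- IRQ taken; context saved, return-PC = 8 --

SAVED = 0xf6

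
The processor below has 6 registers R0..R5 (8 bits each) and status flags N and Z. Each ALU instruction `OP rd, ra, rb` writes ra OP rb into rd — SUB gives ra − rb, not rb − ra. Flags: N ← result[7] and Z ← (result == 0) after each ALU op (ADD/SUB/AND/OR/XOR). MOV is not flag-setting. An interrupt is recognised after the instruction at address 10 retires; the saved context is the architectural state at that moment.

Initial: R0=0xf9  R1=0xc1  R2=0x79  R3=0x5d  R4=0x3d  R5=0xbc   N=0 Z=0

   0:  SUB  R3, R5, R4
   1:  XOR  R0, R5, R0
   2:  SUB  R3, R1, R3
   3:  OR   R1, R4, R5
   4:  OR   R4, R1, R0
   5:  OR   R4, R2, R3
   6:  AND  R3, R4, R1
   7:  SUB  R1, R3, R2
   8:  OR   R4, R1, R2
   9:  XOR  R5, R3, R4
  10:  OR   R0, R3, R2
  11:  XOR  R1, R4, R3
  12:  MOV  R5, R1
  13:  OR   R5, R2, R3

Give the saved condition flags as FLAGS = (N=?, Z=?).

FLAGS = (N=0, Z=0)

after  0: R0=0xf9 R1=0xc1 R2=0x79 R3=0x7f R4=0x3d R5=0xbc  N=0 Z=0
after  1: R0=0x45 R1=0xc1 R2=0x79 R3=0x7f R4=0x3d R5=0xbc  N=0 Z=0
after  2: R0=0x45 R1=0xc1 R2=0x79 R3=0x42 R4=0x3d R5=0xbc  N=0 Z=0
after  3: R0=0x45 R1=0xbd R2=0x79 R3=0x42 R4=0x3d R5=0xbc  N=1 Z=0
after  4: R0=0x45 R1=0xbd R2=0x79 R3=0x42 R4=0xfd R5=0xbc  N=1 Z=0
after  5: R0=0x45 R1=0xbd R2=0x79 R3=0x42 R4=0x7b R5=0xbc  N=0 Z=0
after  6: R0=0x45 R1=0xbd R2=0x79 R3=0x39 R4=0x7b R5=0xbc  N=0 Z=0
after  7: R0=0x45 R1=0xc0 R2=0x79 R3=0x39 R4=0x7b R5=0xbc  N=1 Z=0
after  8: R0=0x45 R1=0xc0 R2=0x79 R3=0x39 R4=0xf9 R5=0xbc  N=1 Z=0
after  9: R0=0x45 R1=0xc0 R2=0x79 R3=0x39 R4=0xf9 R5=0xc0  N=1 Z=0
after 10: R0=0x79 R1=0xc0 R2=0x79 R3=0x39 R4=0xf9 R5=0xc0  N=0 Z=0
-- IRQ taken; context saved, return-PC = 11 --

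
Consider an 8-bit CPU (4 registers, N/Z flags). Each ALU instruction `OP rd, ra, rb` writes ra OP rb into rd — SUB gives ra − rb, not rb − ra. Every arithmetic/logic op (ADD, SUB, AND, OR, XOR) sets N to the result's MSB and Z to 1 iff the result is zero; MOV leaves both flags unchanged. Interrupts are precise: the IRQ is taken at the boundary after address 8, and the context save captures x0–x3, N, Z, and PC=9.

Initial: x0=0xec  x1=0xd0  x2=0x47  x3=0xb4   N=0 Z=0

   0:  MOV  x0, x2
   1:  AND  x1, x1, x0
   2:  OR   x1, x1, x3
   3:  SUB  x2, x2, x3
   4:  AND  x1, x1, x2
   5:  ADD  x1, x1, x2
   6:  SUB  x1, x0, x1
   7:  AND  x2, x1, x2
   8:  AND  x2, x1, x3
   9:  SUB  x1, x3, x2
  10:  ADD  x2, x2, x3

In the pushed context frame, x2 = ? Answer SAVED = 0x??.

SAVED = 0x24

after  0: x0=0x47 x1=0xd0 x2=0x47 x3=0xb4  N=0 Z=0
after  1: x0=0x47 x1=0x40 x2=0x47 x3=0xb4  N=0 Z=0
after  2: x0=0x47 x1=0xf4 x2=0x47 x3=0xb4  N=1 Z=0
after  3: x0=0x47 x1=0xf4 x2=0x93 x3=0xb4  N=1 Z=0
after  4: x0=0x47 x1=0x90 x2=0x93 x3=0xb4  N=1 Z=0
after  5: x0=0x47 x1=0x23 x2=0x93 x3=0xb4  N=0 Z=0
after  6: x0=0x47 x1=0x24 x2=0x93 x3=0xb4  N=0 Z=0
after  7: x0=0x47 x1=0x24 x2=0x00 x3=0xb4  N=0 Z=1
after  8: x0=0x47 x1=0x24 x2=0x24 x3=0xb4  N=0 Z=0
-- IRQ taken; context saved, return-PC = 9 --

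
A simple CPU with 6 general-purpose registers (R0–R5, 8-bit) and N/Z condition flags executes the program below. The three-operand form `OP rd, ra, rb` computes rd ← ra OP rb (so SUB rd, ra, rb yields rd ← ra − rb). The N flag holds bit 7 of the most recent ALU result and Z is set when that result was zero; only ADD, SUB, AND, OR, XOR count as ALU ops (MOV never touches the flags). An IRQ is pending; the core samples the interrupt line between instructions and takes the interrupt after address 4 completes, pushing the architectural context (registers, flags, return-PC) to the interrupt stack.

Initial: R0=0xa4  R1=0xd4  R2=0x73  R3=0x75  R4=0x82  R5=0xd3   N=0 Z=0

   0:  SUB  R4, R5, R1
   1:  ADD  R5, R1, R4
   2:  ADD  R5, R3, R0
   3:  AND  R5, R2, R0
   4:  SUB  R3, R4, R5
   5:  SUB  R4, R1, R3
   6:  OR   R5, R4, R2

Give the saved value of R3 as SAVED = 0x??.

SAVED = 0xdf

after  0: R0=0xa4 R1=0xd4 R2=0x73 R3=0x75 R4=0xff R5=0xd3  N=1 Z=0
after  1: R0=0xa4 R1=0xd4 R2=0x73 R3=0x75 R4=0xff R5=0xd3  N=1 Z=0
after  2: R0=0xa4 R1=0xd4 R2=0x73 R3=0x75 R4=0xff R5=0x19  N=0 Z=0
after  3: R0=0xa4 R1=0xd4 R2=0x73 R3=0x75 R4=0xff R5=0x20  N=0 Z=0
after  4: R0=0xa4 R1=0xd4 R2=0x73 R3=0xdf R4=0xff R5=0x20  N=1 Z=0
-- IRQ taken; context saved, return-PC = 5 --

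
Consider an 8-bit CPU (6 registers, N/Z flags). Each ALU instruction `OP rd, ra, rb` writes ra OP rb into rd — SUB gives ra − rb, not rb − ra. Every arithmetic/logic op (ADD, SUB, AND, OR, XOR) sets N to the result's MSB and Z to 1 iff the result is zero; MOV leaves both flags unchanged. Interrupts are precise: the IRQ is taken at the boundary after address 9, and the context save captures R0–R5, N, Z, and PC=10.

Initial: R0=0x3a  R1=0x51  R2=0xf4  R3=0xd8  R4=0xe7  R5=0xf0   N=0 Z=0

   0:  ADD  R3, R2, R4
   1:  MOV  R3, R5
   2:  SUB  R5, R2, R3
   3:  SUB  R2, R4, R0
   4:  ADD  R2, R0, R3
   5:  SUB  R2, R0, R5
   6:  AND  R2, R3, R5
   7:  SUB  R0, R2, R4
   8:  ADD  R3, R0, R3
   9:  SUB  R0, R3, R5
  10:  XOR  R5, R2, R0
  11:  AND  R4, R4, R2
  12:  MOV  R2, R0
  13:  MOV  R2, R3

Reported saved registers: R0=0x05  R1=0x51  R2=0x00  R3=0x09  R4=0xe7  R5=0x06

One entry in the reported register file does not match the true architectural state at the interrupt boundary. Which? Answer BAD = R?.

after  0: R0=0x3a R1=0x51 R2=0xf4 R3=0xdb R4=0xe7 R5=0xf0  N=1 Z=0
after  1: R0=0x3a R1=0x51 R2=0xf4 R3=0xf0 R4=0xe7 R5=0xf0  N=1 Z=0
after  2: R0=0x3a R1=0x51 R2=0xf4 R3=0xf0 R4=0xe7 R5=0x04  N=0 Z=0
after  3: R0=0x3a R1=0x51 R2=0xad R3=0xf0 R4=0xe7 R5=0x04  N=1 Z=0
after  4: R0=0x3a R1=0x51 R2=0x2a R3=0xf0 R4=0xe7 R5=0x04  N=0 Z=0
after  5: R0=0x3a R1=0x51 R2=0x36 R3=0xf0 R4=0xe7 R5=0x04  N=0 Z=0
after  6: R0=0x3a R1=0x51 R2=0x00 R3=0xf0 R4=0xe7 R5=0x04  N=0 Z=1
after  7: R0=0x19 R1=0x51 R2=0x00 R3=0xf0 R4=0xe7 R5=0x04  N=0 Z=0
after  8: R0=0x19 R1=0x51 R2=0x00 R3=0x09 R4=0xe7 R5=0x04  N=0 Z=0
after  9: R0=0x05 R1=0x51 R2=0x00 R3=0x09 R4=0xe7 R5=0x04  N=0 Z=0
-- IRQ taken; context saved, return-PC = 10 --
mismatch: R5: reported 0x06 vs actual 0x04

BAD = R5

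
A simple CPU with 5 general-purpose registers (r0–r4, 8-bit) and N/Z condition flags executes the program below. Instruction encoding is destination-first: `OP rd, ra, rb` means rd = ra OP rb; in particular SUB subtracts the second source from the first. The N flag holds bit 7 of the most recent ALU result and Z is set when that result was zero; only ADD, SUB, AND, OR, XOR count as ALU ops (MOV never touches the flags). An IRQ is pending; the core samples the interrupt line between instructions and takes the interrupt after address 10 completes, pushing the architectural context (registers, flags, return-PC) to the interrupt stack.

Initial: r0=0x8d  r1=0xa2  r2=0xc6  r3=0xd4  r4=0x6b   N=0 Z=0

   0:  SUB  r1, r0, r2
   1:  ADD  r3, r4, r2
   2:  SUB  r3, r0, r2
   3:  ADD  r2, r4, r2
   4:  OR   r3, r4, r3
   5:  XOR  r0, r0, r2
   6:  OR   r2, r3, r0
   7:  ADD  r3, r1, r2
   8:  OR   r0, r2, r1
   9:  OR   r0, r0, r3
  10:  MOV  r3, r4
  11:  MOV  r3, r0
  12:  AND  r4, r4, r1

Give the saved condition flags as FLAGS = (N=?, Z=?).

FLAGS = (N=1, Z=0)

after  0: r0=0x8d r1=0xc7 r2=0xc6 r3=0xd4 r4=0x6b  N=1 Z=0
after  1: r0=0x8d r1=0xc7 r2=0xc6 r3=0x31 r4=0x6b  N=0 Z=0
after  2: r0=0x8d r1=0xc7 r2=0xc6 r3=0xc7 r4=0x6b  N=1 Z=0
after  3: r0=0x8d r1=0xc7 r2=0x31 r3=0xc7 r4=0x6b  N=0 Z=0
after  4: r0=0x8d r1=0xc7 r2=0x31 r3=0xef r4=0x6b  N=1 Z=0
after  5: r0=0xbc r1=0xc7 r2=0x31 r3=0xef r4=0x6b  N=1 Z=0
after  6: r0=0xbc r1=0xc7 r2=0xff r3=0xef r4=0x6b  N=1 Z=0
after  7: r0=0xbc r1=0xc7 r2=0xff r3=0xc6 r4=0x6b  N=1 Z=0
after  8: r0=0xff r1=0xc7 r2=0xff r3=0xc6 r4=0x6b  N=1 Z=0
after  9: r0=0xff r1=0xc7 r2=0xff r3=0xc6 r4=0x6b  N=1 Z=0
after 10: r0=0xff r1=0xc7 r2=0xff r3=0x6b r4=0x6b  N=1 Z=0
-- IRQ taken; context saved, return-PC = 11 --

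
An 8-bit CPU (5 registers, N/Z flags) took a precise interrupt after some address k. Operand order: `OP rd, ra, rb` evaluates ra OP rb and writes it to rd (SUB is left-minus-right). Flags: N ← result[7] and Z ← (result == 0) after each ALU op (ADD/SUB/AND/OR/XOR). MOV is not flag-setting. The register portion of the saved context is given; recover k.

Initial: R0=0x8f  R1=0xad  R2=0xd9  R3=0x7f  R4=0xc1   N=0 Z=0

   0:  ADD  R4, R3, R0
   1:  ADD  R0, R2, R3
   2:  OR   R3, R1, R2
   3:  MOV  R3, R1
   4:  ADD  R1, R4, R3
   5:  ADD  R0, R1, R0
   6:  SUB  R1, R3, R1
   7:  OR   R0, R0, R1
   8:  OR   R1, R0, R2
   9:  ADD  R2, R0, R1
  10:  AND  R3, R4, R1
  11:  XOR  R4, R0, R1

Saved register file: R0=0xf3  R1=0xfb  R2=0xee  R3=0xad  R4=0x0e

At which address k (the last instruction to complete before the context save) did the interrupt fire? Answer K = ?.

K = 9

after  0: R0=0x8f R1=0xad R2=0xd9 R3=0x7f R4=0x0e  N=0 Z=0
after  1: R0=0x58 R1=0xad R2=0xd9 R3=0x7f R4=0x0e  N=0 Z=0
after  2: R0=0x58 R1=0xad R2=0xd9 R3=0xfd R4=0x0e  N=1 Z=0
after  3: R0=0x58 R1=0xad R2=0xd9 R3=0xad R4=0x0e  N=1 Z=0
after  4: R0=0x58 R1=0xbb R2=0xd9 R3=0xad R4=0x0e  N=1 Z=0
after  5: R0=0x13 R1=0xbb R2=0xd9 R3=0xad R4=0x0e  N=0 Z=0
after  6: R0=0x13 R1=0xf2 R2=0xd9 R3=0xad R4=0x0e  N=1 Z=0
after  7: R0=0xf3 R1=0xf2 R2=0xd9 R3=0xad R4=0x0e  N=1 Z=0
after  8: R0=0xf3 R1=0xfb R2=0xd9 R3=0xad R4=0x0e  N=1 Z=0
after  9: R0=0xf3 R1=0xfb R2=0xee R3=0xad R4=0x0e  N=1 Z=0
-- IRQ taken; context saved, return-PC = 10 --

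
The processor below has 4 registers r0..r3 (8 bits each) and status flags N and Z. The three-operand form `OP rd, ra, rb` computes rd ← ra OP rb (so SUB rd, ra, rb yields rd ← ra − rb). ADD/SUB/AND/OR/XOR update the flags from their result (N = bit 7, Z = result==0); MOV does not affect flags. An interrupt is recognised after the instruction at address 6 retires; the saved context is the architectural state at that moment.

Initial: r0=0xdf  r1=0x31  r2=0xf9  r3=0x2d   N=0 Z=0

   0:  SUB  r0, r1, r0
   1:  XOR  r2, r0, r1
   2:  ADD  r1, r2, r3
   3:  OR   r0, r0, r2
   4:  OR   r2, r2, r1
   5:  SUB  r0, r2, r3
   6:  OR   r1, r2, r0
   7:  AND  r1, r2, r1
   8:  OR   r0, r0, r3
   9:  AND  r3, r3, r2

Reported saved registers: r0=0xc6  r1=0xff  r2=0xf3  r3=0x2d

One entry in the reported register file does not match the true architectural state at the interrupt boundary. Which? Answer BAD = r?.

after  0: r0=0x52 r1=0x31 r2=0xf9 r3=0x2d  N=0 Z=0
after  1: r0=0x52 r1=0x31 r2=0x63 r3=0x2d  N=0 Z=0
after  2: r0=0x52 r1=0x90 r2=0x63 r3=0x2d  N=1 Z=0
after  3: r0=0x73 r1=0x90 r2=0x63 r3=0x2d  N=0 Z=0
after  4: r0=0x73 r1=0x90 r2=0xf3 r3=0x2d  N=1 Z=0
after  5: r0=0xc6 r1=0x90 r2=0xf3 r3=0x2d  N=1 Z=0
after  6: r0=0xc6 r1=0xf7 r2=0xf3 r3=0x2d  N=1 Z=0
-- IRQ taken; context saved, return-PC = 7 --
mismatch: r1: reported 0xff vs actual 0xf7

BAD = r1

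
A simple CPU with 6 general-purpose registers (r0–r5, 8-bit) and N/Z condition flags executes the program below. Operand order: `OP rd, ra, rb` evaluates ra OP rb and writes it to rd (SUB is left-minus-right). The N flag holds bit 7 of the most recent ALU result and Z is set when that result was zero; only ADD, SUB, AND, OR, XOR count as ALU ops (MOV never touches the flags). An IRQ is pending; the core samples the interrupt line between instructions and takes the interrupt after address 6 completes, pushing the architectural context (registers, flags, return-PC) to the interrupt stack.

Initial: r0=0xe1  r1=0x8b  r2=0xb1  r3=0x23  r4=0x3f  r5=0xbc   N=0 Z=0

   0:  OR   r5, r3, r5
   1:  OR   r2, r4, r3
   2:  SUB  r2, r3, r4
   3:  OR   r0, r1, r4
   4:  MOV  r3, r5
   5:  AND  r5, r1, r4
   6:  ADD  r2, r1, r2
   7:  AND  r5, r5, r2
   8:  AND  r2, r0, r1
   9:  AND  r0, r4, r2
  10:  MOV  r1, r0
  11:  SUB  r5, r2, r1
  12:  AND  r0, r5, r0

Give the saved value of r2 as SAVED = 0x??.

after  0: r0=0xe1 r1=0x8b r2=0xb1 r3=0x23 r4=0x3f r5=0xbf  N=1 Z=0
after  1: r0=0xe1 r1=0x8b r2=0x3f r3=0x23 r4=0x3f r5=0xbf  N=0 Z=0
after  2: r0=0xe1 r1=0x8b r2=0xe4 r3=0x23 r4=0x3f r5=0xbf  N=1 Z=0
after  3: r0=0xbf r1=0x8b r2=0xe4 r3=0x23 r4=0x3f r5=0xbf  N=1 Z=0
after  4: r0=0xbf r1=0x8b r2=0xe4 r3=0xbf r4=0x3f r5=0xbf  N=1 Z=0
after  5: r0=0xbf r1=0x8b r2=0xe4 r3=0xbf r4=0x3f r5=0x0b  N=0 Z=0
after  6: r0=0xbf r1=0x8b r2=0x6f r3=0xbf r4=0x3f r5=0x0b  N=0 Z=0
-- IRQ taken; context saved, return-PC = 7 --

SAVED = 0x6f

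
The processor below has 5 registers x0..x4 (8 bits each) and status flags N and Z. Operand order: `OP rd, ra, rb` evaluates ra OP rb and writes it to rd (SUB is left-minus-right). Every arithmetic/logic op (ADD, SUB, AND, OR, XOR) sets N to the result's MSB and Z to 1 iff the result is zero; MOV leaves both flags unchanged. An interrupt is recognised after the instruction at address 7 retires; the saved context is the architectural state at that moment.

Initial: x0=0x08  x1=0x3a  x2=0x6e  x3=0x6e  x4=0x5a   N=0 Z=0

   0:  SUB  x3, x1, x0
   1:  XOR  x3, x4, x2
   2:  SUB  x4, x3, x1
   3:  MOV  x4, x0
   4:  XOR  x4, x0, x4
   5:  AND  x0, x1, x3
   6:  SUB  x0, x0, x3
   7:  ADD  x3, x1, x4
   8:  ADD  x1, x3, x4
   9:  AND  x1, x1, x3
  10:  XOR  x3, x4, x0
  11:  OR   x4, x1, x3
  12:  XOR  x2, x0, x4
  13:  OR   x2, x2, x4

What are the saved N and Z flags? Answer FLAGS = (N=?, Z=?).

after  0: x0=0x08 x1=0x3a x2=0x6e x3=0x32 x4=0x5a  N=0 Z=0
after  1: x0=0x08 x1=0x3a x2=0x6e x3=0x34 x4=0x5a  N=0 Z=0
after  2: x0=0x08 x1=0x3a x2=0x6e x3=0x34 x4=0xfa  N=1 Z=0
after  3: x0=0x08 x1=0x3a x2=0x6e x3=0x34 x4=0x08  N=1 Z=0
after  4: x0=0x08 x1=0x3a x2=0x6e x3=0x34 x4=0x00  N=0 Z=1
after  5: x0=0x30 x1=0x3a x2=0x6e x3=0x34 x4=0x00  N=0 Z=0
after  6: x0=0xfc x1=0x3a x2=0x6e x3=0x34 x4=0x00  N=1 Z=0
after  7: x0=0xfc x1=0x3a x2=0x6e x3=0x3a x4=0x00  N=0 Z=0
-- IRQ taken; context saved, return-PC = 8 --

FLAGS = (N=0, Z=0)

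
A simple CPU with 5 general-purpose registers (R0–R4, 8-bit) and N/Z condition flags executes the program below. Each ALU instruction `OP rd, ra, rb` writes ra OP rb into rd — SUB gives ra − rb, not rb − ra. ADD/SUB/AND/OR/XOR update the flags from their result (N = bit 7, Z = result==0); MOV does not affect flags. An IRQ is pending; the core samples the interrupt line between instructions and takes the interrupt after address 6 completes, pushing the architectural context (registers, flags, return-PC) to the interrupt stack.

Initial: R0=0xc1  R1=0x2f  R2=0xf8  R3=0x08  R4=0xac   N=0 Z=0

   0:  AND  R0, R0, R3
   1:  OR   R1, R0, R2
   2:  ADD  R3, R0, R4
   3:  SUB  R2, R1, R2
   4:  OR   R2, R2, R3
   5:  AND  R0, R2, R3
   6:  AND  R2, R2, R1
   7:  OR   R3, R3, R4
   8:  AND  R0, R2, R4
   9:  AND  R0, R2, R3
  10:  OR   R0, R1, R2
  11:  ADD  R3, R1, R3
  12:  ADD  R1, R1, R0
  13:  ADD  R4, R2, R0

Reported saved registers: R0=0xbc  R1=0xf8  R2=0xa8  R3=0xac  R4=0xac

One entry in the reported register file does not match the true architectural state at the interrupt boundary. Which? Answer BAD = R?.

BAD = R0

after  0: R0=0x00 R1=0x2f R2=0xf8 R3=0x08 R4=0xac  N=0 Z=1
after  1: R0=0x00 R1=0xf8 R2=0xf8 R3=0x08 R4=0xac  N=1 Z=0
after  2: R0=0x00 R1=0xf8 R2=0xf8 R3=0xac R4=0xac  N=1 Z=0
after  3: R0=0x00 R1=0xf8 R2=0x00 R3=0xac R4=0xac  N=0 Z=1
after  4: R0=0x00 R1=0xf8 R2=0xac R3=0xac R4=0xac  N=1 Z=0
after  5: R0=0xac R1=0xf8 R2=0xac R3=0xac R4=0xac  N=1 Z=0
after  6: R0=0xac R1=0xf8 R2=0xa8 R3=0xac R4=0xac  N=1 Z=0
-- IRQ taken; context saved, return-PC = 7 --
mismatch: R0: reported 0xbc vs actual 0xac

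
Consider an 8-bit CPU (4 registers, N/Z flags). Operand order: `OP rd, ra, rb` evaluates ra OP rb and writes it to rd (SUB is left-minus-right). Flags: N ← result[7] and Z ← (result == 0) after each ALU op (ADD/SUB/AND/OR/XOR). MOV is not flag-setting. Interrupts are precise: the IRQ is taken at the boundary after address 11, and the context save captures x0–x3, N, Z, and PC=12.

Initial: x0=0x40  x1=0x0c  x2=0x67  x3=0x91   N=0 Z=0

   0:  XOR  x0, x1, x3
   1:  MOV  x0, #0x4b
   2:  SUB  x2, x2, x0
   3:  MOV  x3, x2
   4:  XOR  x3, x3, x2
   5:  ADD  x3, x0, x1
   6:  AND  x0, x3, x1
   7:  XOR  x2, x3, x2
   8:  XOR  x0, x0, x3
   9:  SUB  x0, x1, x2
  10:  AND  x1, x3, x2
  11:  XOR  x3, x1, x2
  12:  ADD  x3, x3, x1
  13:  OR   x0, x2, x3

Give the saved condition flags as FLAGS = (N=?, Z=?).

after  0: x0=0x9d x1=0x0c x2=0x67 x3=0x91  N=1 Z=0
after  1: x0=0x4b x1=0x0c x2=0x67 x3=0x91  N=1 Z=0
after  2: x0=0x4b x1=0x0c x2=0x1c x3=0x91  N=0 Z=0
after  3: x0=0x4b x1=0x0c x2=0x1c x3=0x1c  N=0 Z=0
after  4: x0=0x4b x1=0x0c x2=0x1c x3=0x00  N=0 Z=1
after  5: x0=0x4b x1=0x0c x2=0x1c x3=0x57  N=0 Z=0
after  6: x0=0x04 x1=0x0c x2=0x1c x3=0x57  N=0 Z=0
after  7: x0=0x04 x1=0x0c x2=0x4b x3=0x57  N=0 Z=0
after  8: x0=0x53 x1=0x0c x2=0x4b x3=0x57  N=0 Z=0
after  9: x0=0xc1 x1=0x0c x2=0x4b x3=0x57  N=1 Z=0
after 10: x0=0xc1 x1=0x43 x2=0x4b x3=0x57  N=0 Z=0
after 11: x0=0xc1 x1=0x43 x2=0x4b x3=0x08  N=0 Z=0
-- IRQ taken; context saved, return-PC = 12 --

FLAGS = (N=0, Z=0)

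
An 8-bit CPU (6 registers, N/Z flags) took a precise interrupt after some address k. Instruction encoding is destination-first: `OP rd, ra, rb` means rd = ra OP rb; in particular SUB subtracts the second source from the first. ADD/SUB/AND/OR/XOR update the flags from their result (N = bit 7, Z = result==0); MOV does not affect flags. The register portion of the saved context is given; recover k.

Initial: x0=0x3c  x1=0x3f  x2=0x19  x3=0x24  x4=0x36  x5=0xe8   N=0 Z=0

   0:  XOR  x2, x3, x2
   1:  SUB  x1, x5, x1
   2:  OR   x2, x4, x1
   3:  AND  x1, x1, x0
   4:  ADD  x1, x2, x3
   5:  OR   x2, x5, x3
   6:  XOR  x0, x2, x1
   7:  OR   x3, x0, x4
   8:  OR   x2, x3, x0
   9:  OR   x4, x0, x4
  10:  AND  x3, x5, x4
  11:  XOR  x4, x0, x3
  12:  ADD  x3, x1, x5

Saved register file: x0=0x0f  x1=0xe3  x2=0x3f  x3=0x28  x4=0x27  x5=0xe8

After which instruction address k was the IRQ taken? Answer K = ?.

after  0: x0=0x3c x1=0x3f x2=0x3d x3=0x24 x4=0x36 x5=0xe8  N=0 Z=0
after  1: x0=0x3c x1=0xa9 x2=0x3d x3=0x24 x4=0x36 x5=0xe8  N=1 Z=0
after  2: x0=0x3c x1=0xa9 x2=0xbf x3=0x24 x4=0x36 x5=0xe8  N=1 Z=0
after  3: x0=0x3c x1=0x28 x2=0xbf x3=0x24 x4=0x36 x5=0xe8  N=0 Z=0
after  4: x0=0x3c x1=0xe3 x2=0xbf x3=0x24 x4=0x36 x5=0xe8  N=1 Z=0
after  5: x0=0x3c x1=0xe3 x2=0xec x3=0x24 x4=0x36 x5=0xe8  N=1 Z=0
after  6: x0=0x0f x1=0xe3 x2=0xec x3=0x24 x4=0x36 x5=0xe8  N=0 Z=0
after  7: x0=0x0f x1=0xe3 x2=0xec x3=0x3f x4=0x36 x5=0xe8  N=0 Z=0
after  8: x0=0x0f x1=0xe3 x2=0x3f x3=0x3f x4=0x36 x5=0xe8  N=0 Z=0
after  9: x0=0x0f x1=0xe3 x2=0x3f x3=0x3f x4=0x3f x5=0xe8  N=0 Z=0
after 10: x0=0x0f x1=0xe3 x2=0x3f x3=0x28 x4=0x3f x5=0xe8  N=0 Z=0
after 11: x0=0x0f x1=0xe3 x2=0x3f x3=0x28 x4=0x27 x5=0xe8  N=0 Z=0
-- IRQ taken; context saved, return-PC = 12 --

K = 11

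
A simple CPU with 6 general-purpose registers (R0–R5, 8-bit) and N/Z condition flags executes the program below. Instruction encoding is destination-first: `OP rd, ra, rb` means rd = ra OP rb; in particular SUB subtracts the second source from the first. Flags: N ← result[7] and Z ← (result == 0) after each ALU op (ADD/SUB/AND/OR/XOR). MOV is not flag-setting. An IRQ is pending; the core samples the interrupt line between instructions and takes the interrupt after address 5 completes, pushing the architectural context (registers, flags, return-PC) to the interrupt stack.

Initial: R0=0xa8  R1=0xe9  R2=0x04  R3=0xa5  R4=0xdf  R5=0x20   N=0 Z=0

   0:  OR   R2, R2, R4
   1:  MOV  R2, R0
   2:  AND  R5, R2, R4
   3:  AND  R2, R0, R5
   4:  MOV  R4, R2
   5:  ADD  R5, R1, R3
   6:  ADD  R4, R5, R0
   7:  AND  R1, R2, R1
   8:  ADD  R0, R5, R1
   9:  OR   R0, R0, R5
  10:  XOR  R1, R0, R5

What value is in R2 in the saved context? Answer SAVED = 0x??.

SAVED = 0x88

after  0: R0=0xa8 R1=0xe9 R2=0xdf R3=0xa5 R4=0xdf R5=0x20  N=1 Z=0
after  1: R0=0xa8 R1=0xe9 R2=0xa8 R3=0xa5 R4=0xdf R5=0x20  N=1 Z=0
after  2: R0=0xa8 R1=0xe9 R2=0xa8 R3=0xa5 R4=0xdf R5=0x88  N=1 Z=0
after  3: R0=0xa8 R1=0xe9 R2=0x88 R3=0xa5 R4=0xdf R5=0x88  N=1 Z=0
after  4: R0=0xa8 R1=0xe9 R2=0x88 R3=0xa5 R4=0x88 R5=0x88  N=1 Z=0
after  5: R0=0xa8 R1=0xe9 R2=0x88 R3=0xa5 R4=0x88 R5=0x8e  N=1 Z=0
-- IRQ taken; context saved, return-PC = 6 --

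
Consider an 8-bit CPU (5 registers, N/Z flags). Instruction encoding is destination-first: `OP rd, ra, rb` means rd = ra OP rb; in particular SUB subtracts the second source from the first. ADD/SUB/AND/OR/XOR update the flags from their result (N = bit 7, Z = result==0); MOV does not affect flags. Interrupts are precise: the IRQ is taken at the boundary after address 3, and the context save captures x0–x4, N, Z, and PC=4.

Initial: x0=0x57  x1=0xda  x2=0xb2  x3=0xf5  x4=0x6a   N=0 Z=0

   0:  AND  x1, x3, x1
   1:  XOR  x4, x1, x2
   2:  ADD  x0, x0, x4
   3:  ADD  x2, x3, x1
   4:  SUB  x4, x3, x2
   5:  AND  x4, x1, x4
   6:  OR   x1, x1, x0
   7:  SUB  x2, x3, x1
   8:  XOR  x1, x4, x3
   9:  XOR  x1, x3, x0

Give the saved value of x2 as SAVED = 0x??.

after  0: x0=0x57 x1=0xd0 x2=0xb2 x3=0xf5 x4=0x6a  N=1 Z=0
after  1: x0=0x57 x1=0xd0 x2=0xb2 x3=0xf5 x4=0x62  N=0 Z=0
after  2: x0=0xb9 x1=0xd0 x2=0xb2 x3=0xf5 x4=0x62  N=1 Z=0
after  3: x0=0xb9 x1=0xd0 x2=0xc5 x3=0xf5 x4=0x62  N=1 Z=0
-- IRQ taken; context saved, return-PC = 4 --

SAVED = 0xc5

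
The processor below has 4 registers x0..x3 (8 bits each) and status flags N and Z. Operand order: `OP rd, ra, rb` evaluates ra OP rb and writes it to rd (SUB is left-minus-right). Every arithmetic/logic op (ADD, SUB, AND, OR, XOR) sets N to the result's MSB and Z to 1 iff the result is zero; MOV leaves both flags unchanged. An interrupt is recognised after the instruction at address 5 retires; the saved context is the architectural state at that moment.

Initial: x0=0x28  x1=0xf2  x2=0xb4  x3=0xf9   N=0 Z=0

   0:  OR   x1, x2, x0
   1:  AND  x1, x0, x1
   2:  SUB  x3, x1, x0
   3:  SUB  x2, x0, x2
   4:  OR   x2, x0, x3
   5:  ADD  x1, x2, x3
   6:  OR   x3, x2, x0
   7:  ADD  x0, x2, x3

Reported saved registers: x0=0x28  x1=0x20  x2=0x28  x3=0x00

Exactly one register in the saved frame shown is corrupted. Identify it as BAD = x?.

after  0: x0=0x28 x1=0xbc x2=0xb4 x3=0xf9  N=1 Z=0
after  1: x0=0x28 x1=0x28 x2=0xb4 x3=0xf9  N=0 Z=0
after  2: x0=0x28 x1=0x28 x2=0xb4 x3=0x00  N=0 Z=1
after  3: x0=0x28 x1=0x28 x2=0x74 x3=0x00  N=0 Z=0
after  4: x0=0x28 x1=0x28 x2=0x28 x3=0x00  N=0 Z=0
after  5: x0=0x28 x1=0x28 x2=0x28 x3=0x00  N=0 Z=0
-- IRQ taken; context saved, return-PC = 6 --
mismatch: x1: reported 0x20 vs actual 0x28

BAD = x1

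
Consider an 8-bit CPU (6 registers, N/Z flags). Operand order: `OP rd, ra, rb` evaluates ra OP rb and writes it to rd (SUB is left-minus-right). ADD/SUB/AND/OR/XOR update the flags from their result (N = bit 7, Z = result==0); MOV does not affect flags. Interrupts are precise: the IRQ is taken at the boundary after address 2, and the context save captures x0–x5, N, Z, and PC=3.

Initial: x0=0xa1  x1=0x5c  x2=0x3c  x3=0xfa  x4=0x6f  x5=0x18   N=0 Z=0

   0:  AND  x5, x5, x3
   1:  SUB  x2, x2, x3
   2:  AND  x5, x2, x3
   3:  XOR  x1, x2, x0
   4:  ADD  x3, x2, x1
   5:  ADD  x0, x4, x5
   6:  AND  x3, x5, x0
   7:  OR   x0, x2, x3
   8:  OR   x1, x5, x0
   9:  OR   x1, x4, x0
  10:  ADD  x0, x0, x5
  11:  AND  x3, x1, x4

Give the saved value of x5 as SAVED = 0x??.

SAVED = 0x42

after  0: x0=0xa1 x1=0x5c x2=0x3c x3=0xfa x4=0x6f x5=0x18  N=0 Z=0
after  1: x0=0xa1 x1=0x5c x2=0x42 x3=0xfa x4=0x6f x5=0x18  N=0 Z=0
after  2: x0=0xa1 x1=0x5c x2=0x42 x3=0xfa x4=0x6f x5=0x42  N=0 Z=0
-- IRQ taken; context saved, return-PC = 3 --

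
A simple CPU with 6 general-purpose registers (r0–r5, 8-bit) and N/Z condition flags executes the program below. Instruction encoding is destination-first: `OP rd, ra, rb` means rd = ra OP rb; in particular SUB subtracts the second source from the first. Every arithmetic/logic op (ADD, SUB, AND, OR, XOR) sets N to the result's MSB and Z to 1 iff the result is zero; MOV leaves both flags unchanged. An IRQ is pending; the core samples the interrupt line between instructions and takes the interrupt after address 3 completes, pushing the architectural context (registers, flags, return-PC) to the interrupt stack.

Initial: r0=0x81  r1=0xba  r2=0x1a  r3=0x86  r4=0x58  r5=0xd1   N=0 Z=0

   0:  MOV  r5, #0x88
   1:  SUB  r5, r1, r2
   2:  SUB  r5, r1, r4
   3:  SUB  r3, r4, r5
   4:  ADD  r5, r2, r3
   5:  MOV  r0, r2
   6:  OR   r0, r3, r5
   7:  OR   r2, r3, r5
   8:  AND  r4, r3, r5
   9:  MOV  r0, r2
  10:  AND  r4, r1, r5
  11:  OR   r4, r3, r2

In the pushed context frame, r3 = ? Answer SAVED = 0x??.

after  0: r0=0x81 r1=0xba r2=0x1a r3=0x86 r4=0x58 r5=0x88  N=0 Z=0
after  1: r0=0x81 r1=0xba r2=0x1a r3=0x86 r4=0x58 r5=0xa0  N=1 Z=0
after  2: r0=0x81 r1=0xba r2=0x1a r3=0x86 r4=0x58 r5=0x62  N=0 Z=0
after  3: r0=0x81 r1=0xba r2=0x1a r3=0xf6 r4=0x58 r5=0x62  N=1 Z=0
-- IRQ taken; context saved, return-PC = 4 --

SAVED = 0xf6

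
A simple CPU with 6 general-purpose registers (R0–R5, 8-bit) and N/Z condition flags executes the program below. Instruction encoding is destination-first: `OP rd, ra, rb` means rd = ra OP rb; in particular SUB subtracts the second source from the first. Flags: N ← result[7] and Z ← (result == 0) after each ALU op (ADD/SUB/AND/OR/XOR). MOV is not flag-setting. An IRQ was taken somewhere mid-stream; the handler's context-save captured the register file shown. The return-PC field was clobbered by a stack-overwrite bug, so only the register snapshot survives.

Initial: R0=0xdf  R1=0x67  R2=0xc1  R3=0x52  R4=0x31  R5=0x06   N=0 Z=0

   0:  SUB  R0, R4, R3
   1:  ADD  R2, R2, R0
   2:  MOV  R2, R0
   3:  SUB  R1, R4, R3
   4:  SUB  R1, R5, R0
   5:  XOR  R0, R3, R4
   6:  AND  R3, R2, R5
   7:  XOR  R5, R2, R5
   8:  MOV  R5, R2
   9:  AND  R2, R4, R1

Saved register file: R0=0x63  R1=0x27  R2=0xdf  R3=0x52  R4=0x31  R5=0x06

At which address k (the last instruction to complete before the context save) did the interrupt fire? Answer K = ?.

after  0: R0=0xdf R1=0x67 R2=0xc1 R3=0x52 R4=0x31 R5=0x06  N=1 Z=0
after  1: R0=0xdf R1=0x67 R2=0xa0 R3=0x52 R4=0x31 R5=0x06  N=1 Z=0
after  2: R0=0xdf R1=0x67 R2=0xdf R3=0x52 R4=0x31 R5=0x06  N=1 Z=0
after  3: R0=0xdf R1=0xdf R2=0xdf R3=0x52 R4=0x31 R5=0x06  N=1 Z=0
after  4: R0=0xdf R1=0x27 R2=0xdf R3=0x52 R4=0x31 R5=0x06  N=0 Z=0
after  5: R0=0x63 R1=0x27 R2=0xdf R3=0x52 R4=0x31 R5=0x06  N=0 Z=0
-- IRQ taken; context saved, return-PC = 6 --

K = 5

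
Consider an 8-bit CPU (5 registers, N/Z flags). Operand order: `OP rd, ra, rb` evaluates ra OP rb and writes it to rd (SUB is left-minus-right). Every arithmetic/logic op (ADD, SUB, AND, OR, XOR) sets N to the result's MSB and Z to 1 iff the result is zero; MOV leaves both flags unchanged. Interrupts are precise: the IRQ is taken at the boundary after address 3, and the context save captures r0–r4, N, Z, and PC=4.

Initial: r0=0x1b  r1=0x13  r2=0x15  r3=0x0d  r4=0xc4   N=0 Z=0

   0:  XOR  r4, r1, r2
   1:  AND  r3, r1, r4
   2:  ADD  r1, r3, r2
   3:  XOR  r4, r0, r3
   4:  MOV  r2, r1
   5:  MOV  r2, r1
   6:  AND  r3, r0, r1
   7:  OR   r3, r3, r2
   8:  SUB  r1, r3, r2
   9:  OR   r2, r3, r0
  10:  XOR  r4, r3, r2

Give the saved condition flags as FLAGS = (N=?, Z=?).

FLAGS = (N=0, Z=0)

after  0: r0=0x1b r1=0x13 r2=0x15 r3=0x0d r4=0x06  N=0 Z=0
after  1: r0=0x1b r1=0x13 r2=0x15 r3=0x02 r4=0x06  N=0 Z=0
after  2: r0=0x1b r1=0x17 r2=0x15 r3=0x02 r4=0x06  N=0 Z=0
after  3: r0=0x1b r1=0x17 r2=0x15 r3=0x02 r4=0x19  N=0 Z=0
-- IRQ taken; context saved, return-PC = 4 --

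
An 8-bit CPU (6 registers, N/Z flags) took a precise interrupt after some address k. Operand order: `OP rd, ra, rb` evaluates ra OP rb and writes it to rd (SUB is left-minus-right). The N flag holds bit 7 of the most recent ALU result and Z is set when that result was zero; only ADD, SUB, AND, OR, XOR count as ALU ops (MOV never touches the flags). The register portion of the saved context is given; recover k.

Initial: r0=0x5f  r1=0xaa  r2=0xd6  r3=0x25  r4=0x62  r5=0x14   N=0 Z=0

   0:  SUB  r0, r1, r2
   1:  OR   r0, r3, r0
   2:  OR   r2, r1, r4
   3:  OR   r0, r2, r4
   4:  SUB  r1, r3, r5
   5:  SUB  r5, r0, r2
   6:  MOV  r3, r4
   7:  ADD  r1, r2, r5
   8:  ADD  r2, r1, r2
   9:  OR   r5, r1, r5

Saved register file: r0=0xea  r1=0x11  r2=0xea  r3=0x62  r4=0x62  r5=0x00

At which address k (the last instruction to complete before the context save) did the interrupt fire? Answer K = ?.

K = 6

after  0: r0=0xd4 r1=0xaa r2=0xd6 r3=0x25 r4=0x62 r5=0x14  N=1 Z=0
after  1: r0=0xf5 r1=0xaa r2=0xd6 r3=0x25 r4=0x62 r5=0x14  N=1 Z=0
after  2: r0=0xf5 r1=0xaa r2=0xea r3=0x25 r4=0x62 r5=0x14  N=1 Z=0
after  3: r0=0xea r1=0xaa r2=0xea r3=0x25 r4=0x62 r5=0x14  N=1 Z=0
after  4: r0=0xea r1=0x11 r2=0xea r3=0x25 r4=0x62 r5=0x14  N=0 Z=0
after  5: r0=0xea r1=0x11 r2=0xea r3=0x25 r4=0x62 r5=0x00  N=0 Z=1
after  6: r0=0xea r1=0x11 r2=0xea r3=0x62 r4=0x62 r5=0x00  N=0 Z=1
-- IRQ taken; context saved, return-PC = 7 --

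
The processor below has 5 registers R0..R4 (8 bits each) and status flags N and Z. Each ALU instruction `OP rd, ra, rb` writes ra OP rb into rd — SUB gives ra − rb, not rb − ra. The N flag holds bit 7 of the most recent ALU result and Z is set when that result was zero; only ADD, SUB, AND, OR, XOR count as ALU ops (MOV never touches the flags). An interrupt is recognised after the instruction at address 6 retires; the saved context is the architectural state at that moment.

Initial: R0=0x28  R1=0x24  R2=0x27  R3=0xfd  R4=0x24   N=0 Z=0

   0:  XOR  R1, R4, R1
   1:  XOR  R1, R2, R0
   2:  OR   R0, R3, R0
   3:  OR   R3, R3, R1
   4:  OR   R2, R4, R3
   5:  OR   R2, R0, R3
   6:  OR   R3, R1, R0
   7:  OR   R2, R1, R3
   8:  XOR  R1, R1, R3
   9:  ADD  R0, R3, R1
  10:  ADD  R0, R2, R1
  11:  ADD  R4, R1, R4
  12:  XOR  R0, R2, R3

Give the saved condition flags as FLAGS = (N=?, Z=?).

FLAGS = (N=1, Z=0)

after  0: R0=0x28 R1=0x00 R2=0x27 R3=0xfd R4=0x24  N=0 Z=1
after  1: R0=0x28 R1=0x0f R2=0x27 R3=0xfd R4=0x24  N=0 Z=0
after  2: R0=0xfd R1=0x0f R2=0x27 R3=0xfd R4=0x24  N=1 Z=0
after  3: R0=0xfd R1=0x0f R2=0x27 R3=0xff R4=0x24  N=1 Z=0
after  4: R0=0xfd R1=0x0f R2=0xff R3=0xff R4=0x24  N=1 Z=0
after  5: R0=0xfd R1=0x0f R2=0xff R3=0xff R4=0x24  N=1 Z=0
after  6: R0=0xfd R1=0x0f R2=0xff R3=0xff R4=0x24  N=1 Z=0
-- IRQ taken; context saved, return-PC = 7 --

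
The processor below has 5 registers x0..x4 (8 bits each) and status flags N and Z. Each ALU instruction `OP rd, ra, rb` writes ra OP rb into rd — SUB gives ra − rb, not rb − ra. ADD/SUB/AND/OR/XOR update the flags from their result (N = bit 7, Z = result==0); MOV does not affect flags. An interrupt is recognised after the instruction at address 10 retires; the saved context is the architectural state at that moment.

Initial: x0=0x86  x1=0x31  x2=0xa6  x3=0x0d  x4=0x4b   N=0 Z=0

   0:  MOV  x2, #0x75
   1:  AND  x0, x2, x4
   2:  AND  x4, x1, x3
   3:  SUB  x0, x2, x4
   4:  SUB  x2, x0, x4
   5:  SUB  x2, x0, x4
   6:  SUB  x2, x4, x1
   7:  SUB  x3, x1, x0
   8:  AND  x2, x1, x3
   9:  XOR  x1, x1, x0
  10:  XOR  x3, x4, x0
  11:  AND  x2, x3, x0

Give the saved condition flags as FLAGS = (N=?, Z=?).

FLAGS = (N=0, Z=0)

after  0: x0=0x86 x1=0x31 x2=0x75 x3=0x0d x4=0x4b  N=0 Z=0
after  1: x0=0x41 x1=0x31 x2=0x75 x3=0x0d x4=0x4b  N=0 Z=0
after  2: x0=0x41 x1=0x31 x2=0x75 x3=0x0d x4=0x01  N=0 Z=0
after  3: x0=0x74 x1=0x31 x2=0x75 x3=0x0d x4=0x01  N=0 Z=0
after  4: x0=0x74 x1=0x31 x2=0x73 x3=0x0d x4=0x01  N=0 Z=0
after  5: x0=0x74 x1=0x31 x2=0x73 x3=0x0d x4=0x01  N=0 Z=0
after  6: x0=0x74 x1=0x31 x2=0xd0 x3=0x0d x4=0x01  N=1 Z=0
after  7: x0=0x74 x1=0x31 x2=0xd0 x3=0xbd x4=0x01  N=1 Z=0
after  8: x0=0x74 x1=0x31 x2=0x31 x3=0xbd x4=0x01  N=0 Z=0
after  9: x0=0x74 x1=0x45 x2=0x31 x3=0xbd x4=0x01  N=0 Z=0
after 10: x0=0x74 x1=0x45 x2=0x31 x3=0x75 x4=0x01  N=0 Z=0
-- IRQ taken; context saved, return-PC = 11 --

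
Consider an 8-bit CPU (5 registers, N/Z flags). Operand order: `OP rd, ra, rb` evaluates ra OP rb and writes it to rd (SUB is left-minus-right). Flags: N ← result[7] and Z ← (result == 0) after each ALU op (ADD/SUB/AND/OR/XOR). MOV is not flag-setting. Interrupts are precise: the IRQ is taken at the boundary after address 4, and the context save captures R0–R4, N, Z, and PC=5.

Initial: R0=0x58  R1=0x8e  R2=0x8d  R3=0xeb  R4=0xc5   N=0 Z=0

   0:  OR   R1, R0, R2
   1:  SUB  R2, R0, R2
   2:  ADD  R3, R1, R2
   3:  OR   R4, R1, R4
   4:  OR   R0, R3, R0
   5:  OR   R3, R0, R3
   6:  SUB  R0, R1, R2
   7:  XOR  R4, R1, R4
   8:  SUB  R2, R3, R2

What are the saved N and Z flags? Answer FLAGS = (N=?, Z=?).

after  0: R0=0x58 R1=0xdd R2=0x8d R3=0xeb R4=0xc5  N=1 Z=0
after  1: R0=0x58 R1=0xdd R2=0xcb R3=0xeb R4=0xc5  N=1 Z=0
after  2: R0=0x58 R1=0xdd R2=0xcb R3=0xa8 R4=0xc5  N=1 Z=0
after  3: R0=0x58 R1=0xdd R2=0xcb R3=0xa8 R4=0xdd  N=1 Z=0
after  4: R0=0xf8 R1=0xdd R2=0xcb R3=0xa8 R4=0xdd  N=1 Z=0
-- IRQ taken; context saved, return-PC = 5 --

FLAGS = (N=1, Z=0)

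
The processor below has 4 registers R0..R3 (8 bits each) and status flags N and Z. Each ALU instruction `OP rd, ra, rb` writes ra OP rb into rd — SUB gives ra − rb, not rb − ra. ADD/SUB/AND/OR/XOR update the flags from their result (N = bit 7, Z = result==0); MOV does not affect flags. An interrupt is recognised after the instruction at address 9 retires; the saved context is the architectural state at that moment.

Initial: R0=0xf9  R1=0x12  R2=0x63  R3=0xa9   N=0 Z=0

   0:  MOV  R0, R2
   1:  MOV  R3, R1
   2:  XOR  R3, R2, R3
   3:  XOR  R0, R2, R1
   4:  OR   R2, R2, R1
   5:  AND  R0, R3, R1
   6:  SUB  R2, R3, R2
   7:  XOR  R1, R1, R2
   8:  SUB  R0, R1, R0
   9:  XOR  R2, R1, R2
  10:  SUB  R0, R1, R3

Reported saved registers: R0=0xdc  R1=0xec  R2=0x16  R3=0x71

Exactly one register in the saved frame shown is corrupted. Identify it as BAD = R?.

after  0: R0=0x63 R1=0x12 R2=0x63 R3=0xa9  N=0 Z=0
after  1: R0=0x63 R1=0x12 R2=0x63 R3=0x12  N=0 Z=0
after  2: R0=0x63 R1=0x12 R2=0x63 R3=0x71  N=0 Z=0
after  3: R0=0x71 R1=0x12 R2=0x63 R3=0x71  N=0 Z=0
after  4: R0=0x71 R1=0x12 R2=0x73 R3=0x71  N=0 Z=0
after  5: R0=0x10 R1=0x12 R2=0x73 R3=0x71  N=0 Z=0
after  6: R0=0x10 R1=0x12 R2=0xfe R3=0x71  N=1 Z=0
after  7: R0=0x10 R1=0xec R2=0xfe R3=0x71  N=1 Z=0
after  8: R0=0xdc R1=0xec R2=0xfe R3=0x71  N=1 Z=0
after  9: R0=0xdc R1=0xec R2=0x12 R3=0x71  N=0 Z=0
-- IRQ taken; context saved, return-PC = 10 --
mismatch: R2: reported 0x16 vs actual 0x12

BAD = R2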